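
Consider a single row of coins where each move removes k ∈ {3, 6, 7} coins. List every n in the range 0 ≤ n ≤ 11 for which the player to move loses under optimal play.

0, 1, 2, 10, 11

Grundy values for subtraction set {3, 6, 7}:
g(0) = mex{} = 0
g(1) = mex{} = 0
g(2) = mex{} = 0
g(3) = mex{0} = 1
g(4) = mex{0} = 1
g(5) = mex{0} = 1
g(6) = mex{0,1} = 2
g(7) = mex{0,1} = 2
g(8) = mex{0,1} = 2
g(9) = mex{0,1,2} = 3
g(10) = mex{1,2} = 0
g(11) = mex{1,2} = 0
The P-positions (g = 0) in 0..11 are 0, 1, 2, 10, 11.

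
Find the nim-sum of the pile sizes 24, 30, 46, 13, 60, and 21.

12

In binary:
  011000  (24)
  011110  (30)
  101110  (46)
  001101  (13)
  111100  (60)
  010101  (21)
  ------
  001100  (12)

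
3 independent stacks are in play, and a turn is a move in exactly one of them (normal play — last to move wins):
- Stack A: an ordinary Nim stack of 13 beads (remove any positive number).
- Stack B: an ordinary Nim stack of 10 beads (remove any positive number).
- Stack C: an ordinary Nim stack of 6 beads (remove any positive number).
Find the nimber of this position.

1

Stack A is a plain Nim stack of size 13, so its Grundy value is 13.
Stack B is a plain Nim stack of size 10, so its Grundy value is 10.
Stack C is a plain Nim stack of size 6, so its Grundy value is 6.
By the Sprague-Grundy theorem, the Grundy value of a sum of independent games is the XOR of the component values.
Combined value = 13 XOR 10 XOR 6 = 1.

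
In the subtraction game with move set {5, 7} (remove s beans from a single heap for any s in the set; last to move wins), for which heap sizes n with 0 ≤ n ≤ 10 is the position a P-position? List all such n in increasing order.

Grundy values for subtraction set {5, 7}:
k:     0  1  2  3  4  5  6  7  8  9 10
g(k):  0  0  0  0  0  1  1  1  1  1  2
The P-positions (g = 0) in 0..10 are 0, 1, 2, 3, 4.

0, 1, 2, 3, 4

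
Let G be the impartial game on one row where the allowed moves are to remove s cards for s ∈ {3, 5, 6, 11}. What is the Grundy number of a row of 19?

0

Grundy values for subtraction set {3, 5, 6, 11}:
k:     0  1  2  3  4  5  6  7  8  9 10 11 12 13 14 15 16 17 18 19
g(k):  0  0  0  1  1  1  2  2  2  0  0  3  1  1  4  2  2  0  0  0
So g(19) = 0.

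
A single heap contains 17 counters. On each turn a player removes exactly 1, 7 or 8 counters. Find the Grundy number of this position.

0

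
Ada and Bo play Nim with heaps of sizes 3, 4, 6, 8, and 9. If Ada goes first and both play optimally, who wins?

Bo wins

Compute the nim-sum pairwise:
3 XOR 4 = 7
7 XOR 6 = 1
1 XOR 8 = 9
9 XOR 9 = 0
The nim-sum is 0, so this is a P-position: the player to move is in a losing position under optimal play; Ada is about to move from it and so loses — Bo wins.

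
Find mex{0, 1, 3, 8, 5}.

2

The values 0, 1 are all present; 2 is the first non-negative integer missing from the set.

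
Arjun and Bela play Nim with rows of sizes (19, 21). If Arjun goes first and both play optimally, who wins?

Arjun wins

Nim-sum: 19 XOR 21 = 6.
The nim-sum is 6 ≠ 0, so this is an N-position: the player to move can win; Arjun has a winning move.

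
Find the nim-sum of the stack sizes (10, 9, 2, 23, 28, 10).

Compute the nim-sum pairwise:
10 ⊕ 9 = 3
3 ⊕ 2 = 1
1 ⊕ 23 = 22
22 ⊕ 28 = 10
10 ⊕ 10 = 0

0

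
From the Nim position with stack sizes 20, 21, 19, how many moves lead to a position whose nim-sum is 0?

3

Compute the nim-sum pairwise:
20 ⊕ 21 = 1
1 ⊕ 19 = 18
The overall nim-sum is X = 18. A stack of size p has a winning move iff p XOR X < p (reduce it to p XOR X).
  20: 20 XOR 18 = 6 < 20 — winning move (to 6).
  21: 21 XOR 18 = 7 < 21 — winning move (to 7).
  19: 19 XOR 18 = 1 < 19 — winning move (to 1).
That gives 3 winning moves.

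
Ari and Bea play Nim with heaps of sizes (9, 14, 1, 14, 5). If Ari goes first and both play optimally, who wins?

Ari wins

Nim-sum: 9 XOR 14 XOR 1 XOR 14 XOR 5 = 13.
The nim-sum is 13 ≠ 0, so this is an N-position: the player to move can win; Ari has a winning move.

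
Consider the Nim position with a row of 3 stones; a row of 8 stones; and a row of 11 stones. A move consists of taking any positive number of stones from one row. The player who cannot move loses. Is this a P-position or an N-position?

Write each in binary and XOR column by column:
  0011  (3)
  1000  (8)
  1011  (11)
  ----
  0000  (0)
The nim-sum is 0, so this is a P-position: the player to move is in a losing position under optimal play.

P-position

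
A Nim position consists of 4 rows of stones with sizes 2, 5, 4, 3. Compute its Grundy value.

Nim-sum: 2 ⊕ 5 ⊕ 4 ⊕ 3 = 0.

0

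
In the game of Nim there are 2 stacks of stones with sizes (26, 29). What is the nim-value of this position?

Nim-sum: 26 ^ 29 = 7.

7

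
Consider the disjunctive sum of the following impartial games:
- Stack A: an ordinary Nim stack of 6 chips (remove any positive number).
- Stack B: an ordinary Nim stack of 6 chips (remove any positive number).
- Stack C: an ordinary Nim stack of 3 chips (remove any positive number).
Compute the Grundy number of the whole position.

Stack A is a plain Nim stack of size 6, so its Grundy value is 6.
Stack B is a plain Nim stack of size 6, so its Grundy value is 6.
Stack C is a plain Nim stack of size 3, so its Grundy value is 3.
The value of a disjunctive sum is the nim-sum of the parts.
Combined value = 6 XOR 6 XOR 3 = 3.

3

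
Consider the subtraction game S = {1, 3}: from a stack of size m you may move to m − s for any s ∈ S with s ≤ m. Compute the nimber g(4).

Build the Grundy sequence with g(k) = mex{g(k−s) : s ∈ {1, 3}, s ≤ k}:
k:     0  1  2  3  4
g(k):  0  1  0  1  0
So g(4) = 0.

0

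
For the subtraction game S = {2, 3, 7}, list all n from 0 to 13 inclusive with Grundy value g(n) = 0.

0, 1, 5, 6, 10, 11

Grundy values for subtraction set {2, 3, 7}:
k:     0  1  2  3  4  5  6  7  8  9 10 11 12 13
g(k):  0  0  1  1  2  0  0  1  1  2  0  0  1  1
The P-positions (g = 0) in 0..13 are 0, 1, 5, 6, 10, 11.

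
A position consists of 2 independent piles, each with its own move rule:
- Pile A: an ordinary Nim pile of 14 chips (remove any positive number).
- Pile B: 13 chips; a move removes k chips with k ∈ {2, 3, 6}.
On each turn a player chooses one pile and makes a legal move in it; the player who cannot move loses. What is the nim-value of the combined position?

12

Pile A is a plain Nim pile of size 14, so its Grundy value is 14.
Build the Grundy sequence for pile B with g(k) = mex{g(k−s) : s ∈ {2, 3, 6}, s ≤ k}:
k:     0  1  2  3  4  5  6  7  8  9 10 11 12 13
g(k):  0  0  1  1  2  0  3  1  2  0  0  1  1  2
So g(13) = 2.
By the Sprague-Grundy theorem, the Grundy value of a sum of independent games is the XOR of the component values.
Combined value = 14 XOR 2 = 12.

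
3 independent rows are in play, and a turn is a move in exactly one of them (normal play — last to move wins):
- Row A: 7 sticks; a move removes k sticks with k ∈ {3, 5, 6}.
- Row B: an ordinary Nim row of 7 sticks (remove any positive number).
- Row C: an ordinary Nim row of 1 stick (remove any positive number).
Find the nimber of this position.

Grundy values for row A (subtraction set {3, 5, 6}):
k:     0  1  2  3  4  5  6  7
g(k):  0  0  0  1  1  1  2  2
So g(7) = 2.
Row B is a plain Nim row of size 7, so its Grundy value is 7.
Row C is a plain Nim row of size 1, so its Grundy value is 1.
By the Sprague-Grundy theorem, the Grundy value of a sum of independent games is the XOR of the component values.
Combined value = 2 XOR 7 XOR 1 = 4.

4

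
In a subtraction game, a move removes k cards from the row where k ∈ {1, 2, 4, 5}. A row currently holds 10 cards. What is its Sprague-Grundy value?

Grundy values for subtraction set {1, 2, 4, 5}:
k:     0  1  2  3  4  5  6  7  8  9 10
g(k):  0  1  2  0  1  2  0  1  2  0  1
So g(10) = 1.

1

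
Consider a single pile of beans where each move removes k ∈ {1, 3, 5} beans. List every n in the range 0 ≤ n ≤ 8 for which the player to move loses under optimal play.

0, 2, 4, 6, 8

Compute g(0), g(1), … for moves {1, 3, 5}:
k:     0  1  2  3  4  5  6  7  8
g(k):  0  1  0  1  0  1  0  1  0
The P-positions (g = 0) in 0..8 are 0, 2, 4, 6, 8.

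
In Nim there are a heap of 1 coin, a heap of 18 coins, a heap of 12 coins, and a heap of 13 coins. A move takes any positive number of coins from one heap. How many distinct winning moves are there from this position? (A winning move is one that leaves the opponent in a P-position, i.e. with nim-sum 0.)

1

Nim-sum: 1 ^ 18 ^ 12 ^ 13 = 18.
The overall nim-sum is X = 18. A heap of size p has a winning move iff p XOR X < p (reduce it to p XOR X).
  1: 1 XOR 18 = 19 ≥ 1 — no move.
  18: 18 XOR 18 = 0 < 18 — winning move (to 0).
  12: 12 XOR 18 = 30 ≥ 12 — no move.
  13: 13 XOR 18 = 31 ≥ 13 — no move.
That gives 1 winning move.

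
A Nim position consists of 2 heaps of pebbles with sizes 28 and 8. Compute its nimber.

20

Nim-sum: 28 XOR 8 = 20.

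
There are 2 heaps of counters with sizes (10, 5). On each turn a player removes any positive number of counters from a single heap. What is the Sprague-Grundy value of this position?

15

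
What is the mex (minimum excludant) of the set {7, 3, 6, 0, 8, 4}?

0 is in the set but 1 is not, so the mex is 1.

1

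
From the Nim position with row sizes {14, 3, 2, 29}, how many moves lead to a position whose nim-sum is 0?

1

In binary:
  01110  (14)
  00011  (3)
  00010  (2)
  11101  (29)
  -----
  10010  (18)
The overall nim-sum is X = 18. A row of size p has a winning move iff p XOR X < p (reduce it to p XOR X).
  14: 14 XOR 18 = 28 ≥ 14 — no move.
  3: 3 XOR 18 = 17 ≥ 3 — no move.
  2: 2 XOR 18 = 16 ≥ 2 — no move.
  29: 29 XOR 18 = 15 < 29 — winning move (to 15).
That gives 1 winning move.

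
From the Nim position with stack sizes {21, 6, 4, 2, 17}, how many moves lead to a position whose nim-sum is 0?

3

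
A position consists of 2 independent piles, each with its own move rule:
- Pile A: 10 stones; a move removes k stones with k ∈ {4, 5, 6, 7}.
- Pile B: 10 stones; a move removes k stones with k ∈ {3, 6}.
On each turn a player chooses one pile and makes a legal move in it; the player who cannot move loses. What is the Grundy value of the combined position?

2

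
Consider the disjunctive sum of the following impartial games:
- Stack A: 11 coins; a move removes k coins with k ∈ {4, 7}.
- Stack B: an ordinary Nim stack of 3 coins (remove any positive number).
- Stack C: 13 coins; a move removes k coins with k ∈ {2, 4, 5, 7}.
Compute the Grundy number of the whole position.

1

Grundy values for stack A (subtraction set {4, 7}):
k:     0  1  2  3  4  5  6  7  8  9 10 11
g(k):  0  0  0  0  1  1  1  1  2  2  2  0
So g(11) = 0.
Stack B is a plain Nim stack of size 3, so its Grundy value is 3.
For stack C, compute g(0), g(1), … with moves {2, 4, 5, 7}:
k:     0  1  2  3  4  5  6  7  8  9 10 11 12 13
g(k):  0  0  1  1  2  2  3  3  4  0  0  1  1  2
So g(13) = 2.
By the Sprague-Grundy theorem, the Grundy value of a sum of independent games is the XOR of the component values.
Combined value = 0 XOR 3 XOR 2 = 1.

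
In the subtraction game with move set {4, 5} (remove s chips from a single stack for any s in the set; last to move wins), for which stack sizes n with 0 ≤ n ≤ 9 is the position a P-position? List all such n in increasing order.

0, 1, 2, 3, 9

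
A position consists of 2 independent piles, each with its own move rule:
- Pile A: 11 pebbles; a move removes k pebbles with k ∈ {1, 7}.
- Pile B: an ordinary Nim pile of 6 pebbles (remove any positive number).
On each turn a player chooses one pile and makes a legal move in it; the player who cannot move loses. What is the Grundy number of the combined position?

For pile A, compute g(0), g(1), … with moves {1, 7}:
k:     0  1  2  3  4  5  6  7  8  9 10 11
g(k):  0  1  0  1  0  1  0  1  0  1  0  1
So g(11) = 1.
Pile B is a plain Nim pile of size 6, so its Grundy value is 6.
The value of a disjunctive sum is the nim-sum of the parts.
Combined value = 1 ⊕ 6 = 7.

7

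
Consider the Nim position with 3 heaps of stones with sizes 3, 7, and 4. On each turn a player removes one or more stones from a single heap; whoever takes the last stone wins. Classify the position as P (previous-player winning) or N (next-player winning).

P-position

Nim-sum: 3 ^ 7 ^ 4 = 0.
The nim-sum is 0, so this is a P-position: the player to move is in a losing position under optimal play.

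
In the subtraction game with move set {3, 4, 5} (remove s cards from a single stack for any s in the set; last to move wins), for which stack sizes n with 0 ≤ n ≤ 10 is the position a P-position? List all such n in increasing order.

0, 1, 2, 8, 9, 10

Grundy values for subtraction set {3, 4, 5}:
k:     0  1  2  3  4  5  6  7  8  9 10
g(k):  0  0  0  1  1  1  2  2  0  0  0
The P-positions (g = 0) in 0..10 are 0, 1, 2, 8, 9, 10.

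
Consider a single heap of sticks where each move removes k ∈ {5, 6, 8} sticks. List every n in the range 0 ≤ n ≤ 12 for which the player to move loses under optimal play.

0, 1, 2, 3, 4

Build the Grundy sequence with g(k) = mex{g(k−s) : s ∈ {5, 6, 8}, s ≤ k}:
g(0) = mex{} = 0
g(1) = mex{} = 0
g(2) = mex{} = 0
g(3) = mex{} = 0
g(4) = mex{} = 0
g(5) = mex{0} = 1
g(6) = mex{0} = 1
g(7) = mex{0} = 1
g(8) = mex{0} = 1
g(9) = mex{0} = 1
g(10) = mex{0,1} = 2
g(11) = mex{0,1} = 2
g(12) = mex{0,1} = 2
The P-positions (g = 0) in 0..12 are 0, 1, 2, 3, 4.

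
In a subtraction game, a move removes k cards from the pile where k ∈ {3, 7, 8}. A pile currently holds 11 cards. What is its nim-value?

Compute g(0), g(1), … for moves {3, 7, 8}:
g(0) = mex{} = 0
g(1) = mex{} = 0
g(2) = mex{} = 0
g(3) = mex{0} = 1
g(4) = mex{0} = 1
g(5) = mex{0} = 1
g(6) = mex{1} = 0
g(7) = mex{0,1} = 2
g(8) = mex{0,1} = 2
g(9) = mex{0} = 1
g(10) = mex{0,1,2} = 3
g(11) = mex{1,2} = 0
So g(11) = 0.

0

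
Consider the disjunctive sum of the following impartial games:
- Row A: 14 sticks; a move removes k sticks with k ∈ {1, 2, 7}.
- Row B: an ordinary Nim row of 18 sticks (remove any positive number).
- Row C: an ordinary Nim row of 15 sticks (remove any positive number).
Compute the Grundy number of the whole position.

Build the Grundy sequence for row A with g(k) = mex{g(k−s) : s ∈ {1, 2, 7}, s ≤ k}:
k:     0  1  2  3  4  5  6  7  8  9 10 11 12 13 14
g(k):  0  1  2  0  1  2  0  1  2  0  1  2  0  1  2
So g(14) = 2.
Row B is a plain Nim row of size 18, so its Grundy value is 18.
Row C is a plain Nim row of size 15, so its Grundy value is 15.
The value of a disjunctive sum is the nim-sum of the parts.
Combined value = 2 XOR 18 XOR 15 = 31.

31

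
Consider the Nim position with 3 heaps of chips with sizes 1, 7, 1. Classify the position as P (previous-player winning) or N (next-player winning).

N-position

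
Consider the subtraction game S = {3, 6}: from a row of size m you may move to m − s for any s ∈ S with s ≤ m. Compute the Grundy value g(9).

Compute g(0), g(1), … for moves {3, 6}:
k:     0  1  2  3  4  5  6  7  8  9
g(k):  0  0  0  1  1  1  2  2  2  0
So g(9) = 0.

0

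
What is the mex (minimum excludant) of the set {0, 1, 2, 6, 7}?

3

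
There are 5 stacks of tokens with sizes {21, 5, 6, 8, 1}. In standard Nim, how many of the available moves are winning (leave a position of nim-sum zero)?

Compute the nim-sum pairwise:
21 ⊕ 5 = 16
16 ⊕ 6 = 22
22 ⊕ 8 = 30
30 ⊕ 1 = 31
The overall nim-sum is X = 31. A stack of size p has a winning move iff p XOR X < p (reduce it to p XOR X).
  21: 21 XOR 31 = 10 < 21 — winning move (to 10).
  5: 5 XOR 31 = 26 ≥ 5 — no move.
  6: 6 XOR 31 = 25 ≥ 6 — no move.
  8: 8 XOR 31 = 23 ≥ 8 — no move.
  1: 1 XOR 31 = 30 ≥ 1 — no move.
That gives 1 winning move.

1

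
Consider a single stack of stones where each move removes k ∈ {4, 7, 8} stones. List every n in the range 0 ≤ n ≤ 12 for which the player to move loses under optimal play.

Build the Grundy sequence with g(k) = mex{g(k−s) : s ∈ {4, 7, 8}, s ≤ k}:
k:     0  1  2  3  4  5  6  7  8  9 10 11 12
g(k):  0  0  0  0  1  1  1  1  2  2  2  2  0
The P-positions (g = 0) in 0..12 are 0, 1, 2, 3, 12.

0, 1, 2, 3, 12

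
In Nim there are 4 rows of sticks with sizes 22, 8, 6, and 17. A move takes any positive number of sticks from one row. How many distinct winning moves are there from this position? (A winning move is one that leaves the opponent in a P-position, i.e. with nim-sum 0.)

Write each in binary and XOR column by column:
  10110  (22)
  01000  (8)
  00110  (6)
  10001  (17)
  -----
  01001  (9)
The overall nim-sum is X = 9. A row of size p has a winning move iff p XOR X < p (reduce it to p XOR X).
  22: 22 XOR 9 = 31 ≥ 22 — no move.
  8: 8 XOR 9 = 1 < 8 — winning move (to 1).
  6: 6 XOR 9 = 15 ≥ 6 — no move.
  17: 17 XOR 9 = 24 ≥ 17 — no move.
That gives 1 winning move.

1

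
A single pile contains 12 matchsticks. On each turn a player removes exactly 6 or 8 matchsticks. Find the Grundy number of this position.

Build the Grundy sequence with g(k) = mex{g(k−s) : s ∈ {6, 8}, s ≤ k}:
g(0) = mex{} = 0
g(1) = mex{} = 0
g(2) = mex{} = 0
g(3) = mex{} = 0
g(4) = mex{} = 0
g(5) = mex{} = 0
g(6) = mex{0} = 1
g(7) = mex{0} = 1
g(8) = mex{0} = 1
g(9) = mex{0} = 1
g(10) = mex{0} = 1
g(11) = mex{0} = 1
g(12) = mex{0,1} = 2
So g(12) = 2.

2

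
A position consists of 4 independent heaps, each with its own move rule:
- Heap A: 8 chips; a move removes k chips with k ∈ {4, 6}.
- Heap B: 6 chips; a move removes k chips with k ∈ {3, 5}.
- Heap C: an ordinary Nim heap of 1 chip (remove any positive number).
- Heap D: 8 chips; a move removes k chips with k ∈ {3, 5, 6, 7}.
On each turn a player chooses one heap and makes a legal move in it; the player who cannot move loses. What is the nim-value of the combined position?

Build the Grundy sequence for heap A with g(k) = mex{g(k−s) : s ∈ {4, 6}, s ≤ k}:
k:     0  1  2  3  4  5  6  7  8
g(k):  0  0  0  0  1  1  1  1  2
So g(8) = 2.
For heap B, compute g(0), g(1), … with moves {3, 5}:
g(0) = mex{} = 0
g(1) = mex{} = 0
g(2) = mex{} = 0
g(3) = mex{0} = 1
g(4) = mex{0} = 1
g(5) = mex{0} = 1
g(6) = mex{0,1} = 2
So g(6) = 2.
Heap C is a plain Nim heap of size 1, so its Grundy value is 1.
Grundy values for heap D (subtraction set {3, 5, 6, 7}):
g(0) = mex{} = 0
g(1) = mex{} = 0
g(2) = mex{} = 0
g(3) = mex{0} = 1
g(4) = mex{0} = 1
g(5) = mex{0} = 1
g(6) = mex{0,1} = 2
g(7) = mex{0,1} = 2
g(8) = mex{0,1} = 2
So g(8) = 2.
The value of a disjunctive sum is the nim-sum of the parts.
Combined value = 2 ⊕ 2 ⊕ 1 ⊕ 2 = 3.

3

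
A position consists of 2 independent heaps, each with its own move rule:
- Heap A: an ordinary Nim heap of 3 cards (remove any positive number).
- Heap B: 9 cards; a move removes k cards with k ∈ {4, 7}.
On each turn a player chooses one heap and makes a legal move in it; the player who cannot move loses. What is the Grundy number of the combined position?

1

Heap A is a plain Nim heap of size 3, so its Grundy value is 3.
Build the Grundy sequence for heap B with g(k) = mex{g(k−s) : s ∈ {4, 7}, s ≤ k}:
k:     0  1  2  3  4  5  6  7  8  9
g(k):  0  0  0  0  1  1  1  1  2  2
So g(9) = 2.
The value of a disjunctive sum is the nim-sum of the parts.
Combined value = 3 ⊕ 2 = 1.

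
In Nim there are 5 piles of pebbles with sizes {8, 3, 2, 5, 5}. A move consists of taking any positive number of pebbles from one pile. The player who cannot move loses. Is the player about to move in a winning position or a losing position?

Nim-sum: 8 ^ 3 ^ 2 ^ 5 ^ 5 = 9.
The nim-sum is 9 ≠ 0, so this is an N-position: the player to move can win.

Winning position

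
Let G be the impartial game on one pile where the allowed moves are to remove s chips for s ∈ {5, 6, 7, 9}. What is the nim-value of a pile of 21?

Grundy values for subtraction set {5, 6, 7, 9}:
k:     0  1  2  3  4  5  6  7  8  9 10 11 12 13 14 15 16 17 18 19 20 21
g(k):  0  0  0  0  0  1  1  1  1  1  2  2  2  2  0  0  0  0  0  1  1  1
So g(21) = 1.

1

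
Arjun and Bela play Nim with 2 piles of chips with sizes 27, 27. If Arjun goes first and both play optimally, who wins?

In binary:
  11011  (27)
  11011  (27)
  -----
  00000  (0)
The nim-sum is 0, so this is a P-position: the player to move is in a losing position under optimal play; Arjun is about to move from it and so loses — Bela wins.

Bela wins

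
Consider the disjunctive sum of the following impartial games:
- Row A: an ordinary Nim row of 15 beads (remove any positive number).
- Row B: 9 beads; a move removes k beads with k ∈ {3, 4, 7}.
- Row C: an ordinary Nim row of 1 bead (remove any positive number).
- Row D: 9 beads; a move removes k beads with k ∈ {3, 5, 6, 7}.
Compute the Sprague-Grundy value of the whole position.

Row A is a plain Nim row of size 15, so its Grundy value is 15.
For row B, compute g(0), g(1), … with moves {3, 4, 7}:
g(0) = mex{} = 0
g(1) = mex{} = 0
g(2) = mex{} = 0
g(3) = mex{0} = 1
g(4) = mex{0} = 1
g(5) = mex{0} = 1
g(6) = mex{0,1} = 2
g(7) = mex{0,1} = 2
g(8) = mex{0,1} = 2
g(9) = mex{0,1,2} = 3
So g(9) = 3.
Row C is a plain Nim row of size 1, so its Grundy value is 1.
Build the Grundy sequence for row D with g(k) = mex{g(k−s) : s ∈ {3, 5, 6, 7}, s ≤ k}:
k:     0  1  2  3  4  5  6  7  8  9
g(k):  0  0  0  1  1  1  2  2  2  3
So g(9) = 3.
The value of a disjunctive sum is the nim-sum of the parts.
Combined value = 15 ⊕ 3 ⊕ 1 ⊕ 3 = 14.

14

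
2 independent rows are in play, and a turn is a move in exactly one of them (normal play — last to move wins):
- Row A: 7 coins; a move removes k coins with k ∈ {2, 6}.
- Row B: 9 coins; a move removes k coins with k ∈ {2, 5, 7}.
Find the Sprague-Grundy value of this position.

3

Grundy values for row A (subtraction set {2, 6}):
g(0) = mex{} = 0
g(1) = mex{} = 0
g(2) = mex{0} = 1
g(3) = mex{0} = 1
g(4) = mex{1} = 0
g(5) = mex{1} = 0
g(6) = mex{0} = 1
g(7) = mex{0} = 1
So g(7) = 1.
Grundy values for row B (subtraction set {2, 5, 7}):
g(0) = mex{} = 0
g(1) = mex{} = 0
g(2) = mex{0} = 1
g(3) = mex{0} = 1
g(4) = mex{1} = 0
g(5) = mex{0,1} = 2
g(6) = mex{0} = 1
g(7) = mex{0,1,2} = 3
g(8) = mex{0,1} = 2
g(9) = mex{0,1,3} = 2
So g(9) = 2.
The value of a disjunctive sum is the nim-sum of the parts.
Combined value = 1 ⊕ 2 = 3.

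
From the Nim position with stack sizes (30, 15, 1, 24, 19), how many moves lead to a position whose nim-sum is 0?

Nim-sum: 30 ⊕ 15 ⊕ 1 ⊕ 24 ⊕ 19 = 27.
The overall nim-sum is X = 27. A stack of size p has a winning move iff p XOR X < p (reduce it to p XOR X).
  30: 30 XOR 27 = 5 < 30 — winning move (to 5).
  15: 15 XOR 27 = 20 ≥ 15 — no move.
  1: 1 XOR 27 = 26 ≥ 1 — no move.
  24: 24 XOR 27 = 3 < 24 — winning move (to 3).
  19: 19 XOR 27 = 8 < 19 — winning move (to 8).
That gives 3 winning moves.

3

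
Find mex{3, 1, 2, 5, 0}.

4

The values 0, 1, 2, 3 are all present; 4 is the first non-negative integer missing from the set.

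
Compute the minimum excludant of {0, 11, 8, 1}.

2

The values 0, 1 are all present; 2 is the first non-negative integer missing from the set.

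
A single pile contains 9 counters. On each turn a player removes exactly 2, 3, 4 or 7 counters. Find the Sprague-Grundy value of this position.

4

Grundy values for subtraction set {2, 3, 4, 7}:
g(0) = mex{} = 0
g(1) = mex{} = 0
g(2) = mex{0} = 1
g(3) = mex{0} = 1
g(4) = mex{0,1} = 2
g(5) = mex{0,1} = 2
g(6) = mex{1,2} = 0
g(7) = mex{0,1,2} = 3
g(8) = mex{0,2} = 1
g(9) = mex{0,1,2,3} = 4
So g(9) = 4.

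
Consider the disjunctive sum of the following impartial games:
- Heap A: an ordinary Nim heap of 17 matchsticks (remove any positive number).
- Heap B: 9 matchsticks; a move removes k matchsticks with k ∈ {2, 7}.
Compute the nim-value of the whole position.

Heap A is a plain Nim heap of size 17, so its Grundy value is 17.
Grundy values for heap B (subtraction set {2, 7}):
g(0) = mex{} = 0
g(1) = mex{} = 0
g(2) = mex{0} = 1
g(3) = mex{0} = 1
g(4) = mex{1} = 0
g(5) = mex{1} = 0
g(6) = mex{0} = 1
g(7) = mex{0} = 1
g(8) = mex{0,1} = 2
g(9) = mex{1} = 0
So g(9) = 0.
The value of a disjunctive sum is the nim-sum of the parts.
Combined value = 17 XOR 0 = 17.

17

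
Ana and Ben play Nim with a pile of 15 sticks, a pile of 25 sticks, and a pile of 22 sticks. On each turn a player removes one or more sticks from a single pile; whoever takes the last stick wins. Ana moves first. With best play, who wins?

Ben wins

Nim-sum: 15 ⊕ 25 ⊕ 22 = 0.
The nim-sum is 0, so this is a P-position: the player to move is in a losing position under optimal play; Ana is about to move from it and so loses — Ben wins.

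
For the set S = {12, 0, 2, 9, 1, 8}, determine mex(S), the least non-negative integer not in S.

The values 0, 1, 2 are all present; 3 is the first non-negative integer missing from the set.

3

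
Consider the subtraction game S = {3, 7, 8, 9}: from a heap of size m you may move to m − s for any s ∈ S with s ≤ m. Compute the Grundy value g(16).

Build the Grundy sequence with g(k) = mex{g(k−s) : s ∈ {3, 7, 8, 9}, s ≤ k}:
k:     0  1  2  3  4  5  6  7  8  9 10 11 12 13 14 15 16
g(k):  0  0  0  1  1  1  0  2  2  1  3  3  0  2  4  1  0
So g(16) = 0.

0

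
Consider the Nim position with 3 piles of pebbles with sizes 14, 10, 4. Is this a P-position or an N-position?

P-position

Nim-sum: 14 XOR 10 XOR 4 = 0.
The nim-sum is 0, so this is a P-position: the player to move is in a losing position under optimal play.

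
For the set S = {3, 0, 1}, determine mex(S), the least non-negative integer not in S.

2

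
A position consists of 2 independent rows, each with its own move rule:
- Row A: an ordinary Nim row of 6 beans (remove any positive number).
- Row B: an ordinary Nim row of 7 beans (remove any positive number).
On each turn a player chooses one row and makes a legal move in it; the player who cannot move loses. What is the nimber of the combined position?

1

Row A is a plain Nim row of size 6, so its Grundy value is 6.
Row B is a plain Nim row of size 7, so its Grundy value is 7.
The value of a disjunctive sum is the nim-sum of the parts.
Combined value = 6 ⊕ 7 = 1.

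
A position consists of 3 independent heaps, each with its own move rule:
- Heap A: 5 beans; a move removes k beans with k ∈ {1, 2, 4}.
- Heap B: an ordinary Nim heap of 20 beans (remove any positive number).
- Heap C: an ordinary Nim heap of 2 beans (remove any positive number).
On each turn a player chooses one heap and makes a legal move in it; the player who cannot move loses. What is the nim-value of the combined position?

20

Grundy values for heap A (subtraction set {1, 2, 4}):
k:     0  1  2  3  4  5
g(k):  0  1  2  0  1  2
So g(5) = 2.
Heap B is a plain Nim heap of size 20, so its Grundy value is 20.
Heap C is a plain Nim heap of size 2, so its Grundy value is 2.
By the Sprague-Grundy theorem, the Grundy value of a sum of independent games is the XOR of the component values.
Combined value = 2 XOR 20 XOR 2 = 20.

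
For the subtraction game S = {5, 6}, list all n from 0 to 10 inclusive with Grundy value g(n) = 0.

0, 1, 2, 3, 4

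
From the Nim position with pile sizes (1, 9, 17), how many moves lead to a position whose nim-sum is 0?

1

Nim-sum: 1 ^ 9 ^ 17 = 25.
The overall nim-sum is X = 25. A pile of size p has a winning move iff p XOR X < p (reduce it to p XOR X).
  1: 1 XOR 25 = 24 ≥ 1 — no move.
  9: 9 XOR 25 = 16 ≥ 9 — no move.
  17: 17 XOR 25 = 8 < 17 — winning move (to 8).
That gives 1 winning move.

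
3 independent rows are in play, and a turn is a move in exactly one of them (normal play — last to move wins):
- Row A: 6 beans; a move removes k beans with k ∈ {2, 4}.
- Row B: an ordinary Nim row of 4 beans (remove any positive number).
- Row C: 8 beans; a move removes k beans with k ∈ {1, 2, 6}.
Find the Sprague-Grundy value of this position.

5

Grundy values for row A (subtraction set {2, 4}):
g(0) = mex{} = 0
g(1) = mex{} = 0
g(2) = mex{0} = 1
g(3) = mex{0} = 1
g(4) = mex{0,1} = 2
g(5) = mex{0,1} = 2
g(6) = mex{1,2} = 0
So g(6) = 0.
Row B is a plain Nim row of size 4, so its Grundy value is 4.
Grundy values for row C (subtraction set {1, 2, 6}):
g(0) = mex{} = 0
g(1) = mex{0} = 1
g(2) = mex{0,1} = 2
g(3) = mex{1,2} = 0
g(4) = mex{0,2} = 1
g(5) = mex{0,1} = 2
g(6) = mex{0,1,2} = 3
g(7) = mex{1,2,3} = 0
g(8) = mex{0,2,3} = 1
So g(8) = 1.
By the Sprague-Grundy theorem, the Grundy value of a sum of independent games is the XOR of the component values.
Combined value = 0 XOR 4 XOR 1 = 5.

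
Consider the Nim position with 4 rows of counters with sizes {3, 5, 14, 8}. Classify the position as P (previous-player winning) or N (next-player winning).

P-position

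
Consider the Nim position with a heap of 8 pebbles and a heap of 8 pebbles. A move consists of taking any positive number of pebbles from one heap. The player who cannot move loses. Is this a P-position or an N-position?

P-position

Nim-sum: 8 ^ 8 = 0.
The nim-sum is 0, so this is a P-position: the player to move is in a losing position under optimal play.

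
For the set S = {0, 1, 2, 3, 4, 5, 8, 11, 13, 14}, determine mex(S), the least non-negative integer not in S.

6

The values 0, 1, 2, 3, 4, 5 are all present; 6 is the first non-negative integer missing from the set.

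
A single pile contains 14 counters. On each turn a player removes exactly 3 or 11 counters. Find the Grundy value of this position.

0

Compute g(0), g(1), … for moves {3, 11}:
g(0) = mex{} = 0
g(1) = mex{} = 0
g(2) = mex{} = 0
g(3) = mex{0} = 1
g(4) = mex{0} = 1
g(5) = mex{0} = 1
g(6) = mex{1} = 0
g(7) = mex{1} = 0
g(8) = mex{1} = 0
g(9) = mex{0} = 1
g(10) = mex{0} = 1
g(11) = mex{0} = 1
g(12) = mex{0,1} = 2
g(13) = mex{0,1} = 2
g(14) = mex{1} = 0
So g(14) = 0.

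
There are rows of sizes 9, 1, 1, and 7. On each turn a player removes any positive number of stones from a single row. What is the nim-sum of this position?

Compute the nim-sum pairwise:
9 ^ 1 = 8
8 ^ 1 = 9
9 ^ 7 = 14

14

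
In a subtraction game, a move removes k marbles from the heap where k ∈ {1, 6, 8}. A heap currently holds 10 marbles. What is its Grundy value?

Compute g(0), g(1), … for moves {1, 6, 8}:
g(0) = mex{} = 0
g(1) = mex{0} = 1
g(2) = mex{1} = 0
g(3) = mex{0} = 1
g(4) = mex{1} = 0
g(5) = mex{0} = 1
g(6) = mex{0,1} = 2
g(7) = mex{1,2} = 0
g(8) = mex{0} = 1
g(9) = mex{1} = 0
g(10) = mex{0} = 1
So g(10) = 1.

1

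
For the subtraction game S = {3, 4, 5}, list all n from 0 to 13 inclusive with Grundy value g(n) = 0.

Grundy values for subtraction set {3, 4, 5}:
g(0) = mex{} = 0
g(1) = mex{} = 0
g(2) = mex{} = 0
g(3) = mex{0} = 1
g(4) = mex{0} = 1
g(5) = mex{0} = 1
g(6) = mex{0,1} = 2
g(7) = mex{0,1} = 2
g(8) = mex{1} = 0
g(9) = mex{1,2} = 0
g(10) = mex{1,2} = 0
g(11) = mex{0,2} = 1
g(12) = mex{0,2} = 1
g(13) = mex{0} = 1
The P-positions (g = 0) in 0..13 are 0, 1, 2, 8, 9, 10.

0, 1, 2, 8, 9, 10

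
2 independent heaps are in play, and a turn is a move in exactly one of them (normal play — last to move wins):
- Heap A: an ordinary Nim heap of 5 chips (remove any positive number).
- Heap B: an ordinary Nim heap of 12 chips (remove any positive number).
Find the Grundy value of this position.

9

Heap A is a plain Nim heap of size 5, so its Grundy value is 5.
Heap B is a plain Nim heap of size 12, so its Grundy value is 12.
By the Sprague-Grundy theorem, the Grundy value of a sum of independent games is the XOR of the component values.
Combined value = 5 XOR 12 = 9.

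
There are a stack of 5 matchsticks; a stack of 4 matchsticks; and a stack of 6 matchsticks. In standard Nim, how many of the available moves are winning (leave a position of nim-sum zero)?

Nim-sum: 5 XOR 4 XOR 6 = 7.
The overall nim-sum is X = 7. A stack of size p has a winning move iff p XOR X < p (reduce it to p XOR X).
  5: 5 XOR 7 = 2 < 5 — winning move (to 2).
  4: 4 XOR 7 = 3 < 4 — winning move (to 3).
  6: 6 XOR 7 = 1 < 6 — winning move (to 1).
That gives 3 winning moves.

3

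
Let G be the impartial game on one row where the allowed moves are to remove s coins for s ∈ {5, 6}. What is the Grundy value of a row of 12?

0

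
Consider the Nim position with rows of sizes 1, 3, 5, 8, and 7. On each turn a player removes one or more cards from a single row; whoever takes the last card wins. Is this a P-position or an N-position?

N-position

Compute the nim-sum pairwise:
1 ^ 3 = 2
2 ^ 5 = 7
7 ^ 8 = 15
15 ^ 7 = 8
The nim-sum is 8 ≠ 0, so this is an N-position: the player to move can win.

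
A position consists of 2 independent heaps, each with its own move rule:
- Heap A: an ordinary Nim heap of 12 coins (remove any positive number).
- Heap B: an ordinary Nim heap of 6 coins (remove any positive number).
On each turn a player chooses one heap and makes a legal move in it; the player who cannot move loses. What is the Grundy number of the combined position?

10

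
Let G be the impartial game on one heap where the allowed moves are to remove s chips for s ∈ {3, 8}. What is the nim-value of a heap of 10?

Grundy values for subtraction set {3, 8}:
k:     0  1  2  3  4  5  6  7  8  9 10
g(k):  0  0  0  1  1  1  0  0  2  1  1
So g(10) = 1.

1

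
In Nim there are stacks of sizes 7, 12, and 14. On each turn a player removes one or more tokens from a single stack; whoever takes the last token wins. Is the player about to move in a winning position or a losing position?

Compute the nim-sum pairwise:
7 ^ 12 = 11
11 ^ 14 = 5
The nim-sum is 5 ≠ 0, so this is an N-position: the player to move can win.

Winning position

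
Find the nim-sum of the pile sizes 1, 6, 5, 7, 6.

3

Compute the nim-sum pairwise:
1 ^ 6 = 7
7 ^ 5 = 2
2 ^ 7 = 5
5 ^ 6 = 3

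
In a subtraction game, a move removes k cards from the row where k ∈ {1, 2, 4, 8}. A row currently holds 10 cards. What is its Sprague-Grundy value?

1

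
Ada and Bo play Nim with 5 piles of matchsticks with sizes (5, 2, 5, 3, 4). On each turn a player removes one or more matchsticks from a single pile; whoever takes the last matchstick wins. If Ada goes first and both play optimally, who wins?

Ada wins

Nim-sum: 5 XOR 2 XOR 5 XOR 3 XOR 4 = 5.
The nim-sum is 5 ≠ 0, so this is an N-position: the player to move can win; Ada has a winning move.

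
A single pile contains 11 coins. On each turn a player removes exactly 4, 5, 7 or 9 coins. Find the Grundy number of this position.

Build the Grundy sequence with g(k) = mex{g(k−s) : s ∈ {4, 5, 7, 9}, s ≤ k}:
k:     0  1  2  3  4  5  6  7  8  9 10 11
g(k):  0  0  0  0  1  1  1  1  2  2  2  2
So g(11) = 2.

2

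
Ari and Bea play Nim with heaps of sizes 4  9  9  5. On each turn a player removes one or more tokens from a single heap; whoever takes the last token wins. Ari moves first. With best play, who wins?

Ari wins

In binary:
  0100  (4)
  1001  (9)
  1001  (9)
  0101  (5)
  ----
  0001  (1)
The nim-sum is 1 ≠ 0, so this is an N-position: the player to move can win; Ari has a winning move.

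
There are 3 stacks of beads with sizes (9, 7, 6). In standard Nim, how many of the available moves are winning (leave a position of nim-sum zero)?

1

Nim-sum: 9 ⊕ 7 ⊕ 6 = 8.
The overall nim-sum is X = 8. A stack of size p has a winning move iff p XOR X < p (reduce it to p XOR X).
  9: 9 XOR 8 = 1 < 9 — winning move (to 1).
  7: 7 XOR 8 = 15 ≥ 7 — no move.
  6: 6 XOR 8 = 14 ≥ 6 — no move.
That gives 1 winning move.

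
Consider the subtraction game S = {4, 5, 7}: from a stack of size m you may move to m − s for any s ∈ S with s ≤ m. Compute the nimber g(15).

1

Build the Grundy sequence with g(k) = mex{g(k−s) : s ∈ {4, 5, 7}, s ≤ k}:
k:     0  1  2  3  4  5  6  7  8  9 10 11 12 13 14 15
g(k):  0  0  0  0  1  1  1  1  2  2  2  0  0  0  0  1
So g(15) = 1.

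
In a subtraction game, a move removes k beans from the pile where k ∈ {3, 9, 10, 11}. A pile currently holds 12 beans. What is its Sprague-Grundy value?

Build the Grundy sequence with g(k) = mex{g(k−s) : s ∈ {3, 9, 10, 11}, s ≤ k}:
g(0) = mex{} = 0
g(1) = mex{} = 0
g(2) = mex{} = 0
g(3) = mex{0} = 1
g(4) = mex{0} = 1
g(5) = mex{0} = 1
g(6) = mex{1} = 0
g(7) = mex{1} = 0
g(8) = mex{1} = 0
g(9) = mex{0} = 1
g(10) = mex{0} = 1
g(11) = mex{0} = 1
g(12) = mex{0,1} = 2
So g(12) = 2.

2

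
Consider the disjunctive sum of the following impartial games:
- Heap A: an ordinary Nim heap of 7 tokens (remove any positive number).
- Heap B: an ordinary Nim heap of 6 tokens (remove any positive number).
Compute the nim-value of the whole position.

Heap A is a plain Nim heap of size 7, so its Grundy value is 7.
Heap B is a plain Nim heap of size 6, so its Grundy value is 6.
By the Sprague-Grundy theorem, the Grundy value of a sum of independent games is the XOR of the component values.
Combined value = 7 ⊕ 6 = 1.

1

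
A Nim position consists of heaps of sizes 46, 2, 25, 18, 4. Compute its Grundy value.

35

Bitwise XOR of the heap sizes:
  101110  (46)
  000010  (2)
  011001  (25)
  010010  (18)
  000100  (4)
  ------
  100011  (35)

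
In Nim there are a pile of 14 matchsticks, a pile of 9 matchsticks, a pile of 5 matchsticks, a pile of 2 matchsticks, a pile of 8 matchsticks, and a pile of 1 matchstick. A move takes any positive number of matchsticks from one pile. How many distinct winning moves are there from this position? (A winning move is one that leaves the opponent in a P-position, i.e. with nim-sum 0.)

3

Nim-sum: 14 XOR 9 XOR 5 XOR 2 XOR 8 XOR 1 = 9.
The overall nim-sum is X = 9. A pile of size p has a winning move iff p XOR X < p (reduce it to p XOR X).
  14: 14 XOR 9 = 7 < 14 — winning move (to 7).
  9: 9 XOR 9 = 0 < 9 — winning move (to 0).
  5: 5 XOR 9 = 12 ≥ 5 — no move.
  2: 2 XOR 9 = 11 ≥ 2 — no move.
  8: 8 XOR 9 = 1 < 8 — winning move (to 1).
  1: 1 XOR 9 = 8 ≥ 1 — no move.
That gives 3 winning moves.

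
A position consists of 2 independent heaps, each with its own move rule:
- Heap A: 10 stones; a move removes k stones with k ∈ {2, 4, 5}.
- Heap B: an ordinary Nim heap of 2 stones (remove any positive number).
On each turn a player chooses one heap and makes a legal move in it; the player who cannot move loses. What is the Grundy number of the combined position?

For heap A, compute g(0), g(1), … with moves {2, 4, 5}:
k:     0  1  2  3  4  5  6  7  8  9 10
g(k):  0  0  1  1  2  2  3  0  0  1  1
So g(10) = 1.
Heap B is a plain Nim heap of size 2, so its Grundy value is 2.
The value of a disjunctive sum is the nim-sum of the parts.
Combined value = 1 XOR 2 = 3.

3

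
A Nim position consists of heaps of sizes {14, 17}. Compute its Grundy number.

31

Write each in binary and XOR column by column:
  01110  (14)
  10001  (17)
  -----
  11111  (31)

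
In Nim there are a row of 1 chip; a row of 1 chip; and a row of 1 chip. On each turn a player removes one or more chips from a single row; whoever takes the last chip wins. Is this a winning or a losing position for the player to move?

Winning position

Nim-sum: 1 ⊕ 1 ⊕ 1 = 1.
The nim-sum is 1 ≠ 0, so this is an N-position: the player to move can win.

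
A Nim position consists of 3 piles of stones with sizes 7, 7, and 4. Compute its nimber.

Nim-sum: 7 XOR 7 XOR 4 = 4.

4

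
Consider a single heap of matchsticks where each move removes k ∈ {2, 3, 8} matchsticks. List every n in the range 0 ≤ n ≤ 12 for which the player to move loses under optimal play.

0, 1, 5, 6, 10, 11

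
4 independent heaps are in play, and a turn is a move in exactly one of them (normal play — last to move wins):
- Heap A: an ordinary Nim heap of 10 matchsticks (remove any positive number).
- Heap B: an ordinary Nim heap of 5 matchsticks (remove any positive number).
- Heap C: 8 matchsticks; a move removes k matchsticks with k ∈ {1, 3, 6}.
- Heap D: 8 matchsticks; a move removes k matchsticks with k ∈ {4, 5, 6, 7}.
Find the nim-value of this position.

Heap A is a plain Nim heap of size 10, so its Grundy value is 10.
Heap B is a plain Nim heap of size 5, so its Grundy value is 5.
Build the Grundy sequence for heap C with g(k) = mex{g(k−s) : s ∈ {1, 3, 6}, s ≤ k}:
g(0) = mex{} = 0
g(1) = mex{0} = 1
g(2) = mex{1} = 0
g(3) = mex{0} = 1
g(4) = mex{1} = 0
g(5) = mex{0} = 1
g(6) = mex{0,1} = 2
g(7) = mex{0,1,2} = 3
g(8) = mex{0,1,3} = 2
So g(8) = 2.
Build the Grundy sequence for heap D with g(k) = mex{g(k−s) : s ∈ {4, 5, 6, 7}, s ≤ k}:
g(0) = mex{} = 0
g(1) = mex{} = 0
g(2) = mex{} = 0
g(3) = mex{} = 0
g(4) = mex{0} = 1
g(5) = mex{0} = 1
g(6) = mex{0} = 1
g(7) = mex{0} = 1
g(8) = mex{0,1} = 2
So g(8) = 2.
The value of a disjunctive sum is the nim-sum of the parts.
Combined value = 10 ⊕ 5 ⊕ 2 ⊕ 2 = 15.

15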